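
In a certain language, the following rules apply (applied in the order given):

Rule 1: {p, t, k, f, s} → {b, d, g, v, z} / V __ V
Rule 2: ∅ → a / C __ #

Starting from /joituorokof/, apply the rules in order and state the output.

joiduorogofa

Rule 1 (intervocalic voicing): /t/ is a voiceless obstruent between vowels /i/ and /u/, so it voices to [d]. /k/ is a voiceless obstruent between vowels /o/ and /o/, so it voices to [g]. /joituorokof/ → joiduorogof.
Rule 2 (final a-epenthesis): the form ends in the consonant /f/, so [a] is inserted word-finally. /joiduorogof/ → joiduorogofa.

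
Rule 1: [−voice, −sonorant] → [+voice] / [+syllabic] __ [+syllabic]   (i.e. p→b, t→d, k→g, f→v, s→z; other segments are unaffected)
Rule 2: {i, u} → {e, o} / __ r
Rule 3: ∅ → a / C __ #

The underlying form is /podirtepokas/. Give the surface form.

Rule 1 (intervocalic voicing): /p/ is a voiceless obstruent between vowels /e/ and /o/, so it voices to [b]. /k/ is a voiceless obstruent between vowels /o/ and /a/, so it voices to [g]. /podirtepokas/ → podirtebogas.
Rule 2 (pre-rhotic lowering): /i/ is a high vowel immediately before /r/, so it lowers to [e]. /podirtebogas/ → podertebogas.
Rule 3 (final a-epenthesis): the form ends in the consonant /s/, so [a] is inserted word-finally. /podertebogas/ → podertebogasa.

podertebogasa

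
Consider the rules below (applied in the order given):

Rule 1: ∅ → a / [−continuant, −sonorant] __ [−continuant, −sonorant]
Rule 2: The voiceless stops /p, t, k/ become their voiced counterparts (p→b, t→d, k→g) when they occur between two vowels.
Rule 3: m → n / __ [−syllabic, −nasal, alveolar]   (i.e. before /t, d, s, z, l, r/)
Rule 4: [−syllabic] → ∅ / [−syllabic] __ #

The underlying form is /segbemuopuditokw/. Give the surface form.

Rule 1 (stop-cluster a-epenthesis): /g/ and /b/ form a stop–stop cluster, so [a] is inserted between them. /segbemuopuditokw/ → segabemuopuditokw.
Rule 2 (intervocalic voicing): /p/ is a voiceless stop between vowels /o/ and /u/, so it voices to [b]. /t/ is a voiceless stop between vowels /i/ and /o/, so it voices to [d]. /segabemuopuditokw/ → segabemuobudidokw.
Rule 3 (nasal place assimilation): no segment meets the environment; /segabemuobudidokw/ is unchanged.
Rule 4 (final cluster simplification): /w/ is the second consonant of a word-final cluster /kw/, so it deletes. /segabemuobudidokw/ → segabemuobudidok.

segabemuobudidok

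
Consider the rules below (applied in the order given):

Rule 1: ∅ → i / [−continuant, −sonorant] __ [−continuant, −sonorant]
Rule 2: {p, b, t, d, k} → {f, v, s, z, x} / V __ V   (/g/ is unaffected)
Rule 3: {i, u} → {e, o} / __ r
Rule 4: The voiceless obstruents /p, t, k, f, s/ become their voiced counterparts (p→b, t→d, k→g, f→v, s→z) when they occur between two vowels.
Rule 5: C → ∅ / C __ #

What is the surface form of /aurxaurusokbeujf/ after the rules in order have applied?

aorxaoruzoxiveuj

Rule 1 (stop-cluster i-epenthesis): /k/ and /b/ form a stop–stop cluster, so [i] is inserted between them. /aurxaurusokbeujf/ → aurxaurusokibeujf.
Rule 2 (intervocalic spirantization): /k/ is a stop between vowels /o/ and /i/, so it spirantizes to the fricative [x]. /b/ is a stop between vowels /i/ and /e/, so it spirantizes to the fricative [v]. /aurxaurusokibeujf/ → aurxaurusoxiveujf.
Rule 3 (pre-rhotic lowering): /u/ is a high vowel immediately before /r/, so it lowers to [o]. /u/ is a high vowel immediately before /r/, so it lowers to [o]. /aurxaurusoxiveujf/ → aorxaorusoxiveujf.
Rule 4 (intervocalic voicing): /s/ is a voiceless obstruent between vowels /u/ and /o/, so it voices to [z]. /aorxaorusoxiveujf/ → aorxaoruzoxiveujf.
Rule 5 (final cluster simplification): /f/ is the second consonant of a word-final cluster /jf/, so it deletes. /aorxaoruzoxiveujf/ → aorxaoruzoxiveuj.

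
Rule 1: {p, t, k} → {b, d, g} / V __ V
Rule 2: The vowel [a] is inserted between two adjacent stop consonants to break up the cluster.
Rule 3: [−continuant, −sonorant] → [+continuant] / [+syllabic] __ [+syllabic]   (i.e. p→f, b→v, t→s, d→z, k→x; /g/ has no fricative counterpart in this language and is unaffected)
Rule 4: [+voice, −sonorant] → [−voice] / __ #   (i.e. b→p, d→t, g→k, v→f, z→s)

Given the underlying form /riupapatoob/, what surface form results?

riuvavazoop

Rule 1 (intervocalic voicing): /p/ is a voiceless stop between vowels /u/ and /a/, so it voices to [b]. /p/ is a voiceless stop between vowels /a/ and /a/, so it voices to [b]. /t/ is a voiceless stop between vowels /a/ and /o/, so it voices to [d]. /riupapatoob/ → riubabadoob.
Rule 2 (stop-cluster a-epenthesis): no segment meets the environment; /riubabadoob/ is unchanged.
Rule 3 (intervocalic spirantization): /b/ is a stop between vowels /u/ and /a/, so it spirantizes to the fricative [v]. /b/ is a stop between vowels /a/ and /a/, so it spirantizes to the fricative [v]. /d/ is a stop between vowels /a/ and /o/, so it spirantizes to the fricative [z]. /riubabadoob/ → riuvavazoob.
Rule 4 (final devoicing): /b/ is a voiced obstruent in word-final position, so it devoices to [p]. /riuvavazoob/ → riuvavazoop.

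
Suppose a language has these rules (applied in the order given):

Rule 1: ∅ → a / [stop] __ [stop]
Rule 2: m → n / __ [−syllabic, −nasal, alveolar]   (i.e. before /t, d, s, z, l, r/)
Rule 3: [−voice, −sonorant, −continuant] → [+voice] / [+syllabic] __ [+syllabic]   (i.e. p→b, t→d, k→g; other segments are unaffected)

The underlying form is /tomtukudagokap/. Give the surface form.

tontugudagogap

Rule 1 (stop-cluster a-epenthesis): no segment meets the environment; /tomtukudagokap/ is unchanged.
Rule 2 (nasal place assimilation): /m/ precedes the alveolar consonant /t/, so it assimilates in place to [n]. /tomtukudagokap/ → tontukudagokap.
Rule 3 (intervocalic voicing): /k/ is a voiceless stop between vowels /u/ and /u/, so it voices to [g]. /k/ is a voiceless stop between vowels /o/ and /a/, so it voices to [g]. /tontukudagokap/ → tontugudagogap.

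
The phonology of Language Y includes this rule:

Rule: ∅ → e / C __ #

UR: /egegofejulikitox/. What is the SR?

egegofejulikitoxe

the form ends in the consonant /x/, so [e] is inserted word-finally.
Surface form: [egegofejulikitoxe].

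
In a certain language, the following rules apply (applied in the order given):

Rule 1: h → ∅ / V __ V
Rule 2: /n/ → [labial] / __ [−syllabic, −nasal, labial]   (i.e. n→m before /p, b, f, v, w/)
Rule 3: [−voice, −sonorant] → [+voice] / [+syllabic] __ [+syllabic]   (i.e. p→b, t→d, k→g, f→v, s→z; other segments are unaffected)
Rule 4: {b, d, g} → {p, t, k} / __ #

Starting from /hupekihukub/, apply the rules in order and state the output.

hubegiugup

Rule 1 (intervocalic h-deletion): /h/ occurs between vowels /i/ and /u/, so it deletes. /hupekihukub/ → hupekiukub.
Rule 2 (nasal place assimilation): no segment meets the environment; /hupekiukub/ is unchanged.
Rule 3 (intervocalic voicing): /p/ is a voiceless obstruent between vowels /u/ and /e/, so it voices to [b]. /k/ is a voiceless obstruent between vowels /e/ and /i/, so it voices to [g]. /k/ is a voiceless obstruent between vowels /u/ and /u/, so it voices to [g]. /hupekiukub/ → hubegiugub.
Rule 4 (final devoicing): /b/ is a voiced stop in word-final position, so it devoices to [p]. /hubegiugub/ → hubegiugup.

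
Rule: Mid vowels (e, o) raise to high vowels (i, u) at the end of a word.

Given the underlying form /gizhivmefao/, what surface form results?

Scanning /gizhivmefao/: /e/ at position 8 is not in the conditioning environment; /o/ is a mid vowel in word-final position, so it raises to [u].
Result: [gizhivmefau].

gizhivmefau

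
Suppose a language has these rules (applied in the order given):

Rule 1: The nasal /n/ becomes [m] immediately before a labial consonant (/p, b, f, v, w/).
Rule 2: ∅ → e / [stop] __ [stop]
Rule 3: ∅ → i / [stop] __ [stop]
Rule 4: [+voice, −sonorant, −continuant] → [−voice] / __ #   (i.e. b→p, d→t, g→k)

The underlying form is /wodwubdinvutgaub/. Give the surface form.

Rule 1 (nasal place assimilation): /n/ precedes the labial consonant /v/, so it assimilates in place to [m]. /wodwubdinvutgaub/ → wodwubdimvutgaub.
Rule 2 (stop-cluster e-epenthesis): /b/ and /d/ form a stop–stop cluster, so [e] is inserted between them. /t/ and /g/ form a stop–stop cluster, so [e] is inserted between them. /wodwubdimvutgaub/ → wodwubedimvutegaub.
Rule 3 (stop-cluster i-epenthesis): no segment meets the environment; /wodwubedimvutegaub/ is unchanged.
Rule 4 (final devoicing): /b/ is a voiced stop in word-final position, so it devoices to [p]. /wodwubedimvutegaub/ → wodwubedimvutegaup.

wodwubedimvutegaup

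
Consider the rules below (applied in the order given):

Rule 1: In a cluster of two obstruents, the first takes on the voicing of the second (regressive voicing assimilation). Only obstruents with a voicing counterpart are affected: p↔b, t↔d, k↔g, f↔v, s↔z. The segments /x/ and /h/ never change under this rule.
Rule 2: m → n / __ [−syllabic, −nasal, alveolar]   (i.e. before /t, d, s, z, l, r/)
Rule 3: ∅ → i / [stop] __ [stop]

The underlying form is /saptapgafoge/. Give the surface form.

Rule 1 (regressive voicing assimilation): /p/ precedes the voiced obstruent /g/, so it voices to [b] by assimilation. /saptapgafoge/ → saptabgafoge.
Rule 2 (nasal place assimilation): no segment meets the environment; /saptabgafoge/ is unchanged.
Rule 3 (stop-cluster i-epenthesis): /p/ and /t/ form a stop–stop cluster, so [i] is inserted between them. /b/ and /g/ form a stop–stop cluster, so [i] is inserted between them. /saptabgafoge/ → sapitabigafoge.

sapitabigafoge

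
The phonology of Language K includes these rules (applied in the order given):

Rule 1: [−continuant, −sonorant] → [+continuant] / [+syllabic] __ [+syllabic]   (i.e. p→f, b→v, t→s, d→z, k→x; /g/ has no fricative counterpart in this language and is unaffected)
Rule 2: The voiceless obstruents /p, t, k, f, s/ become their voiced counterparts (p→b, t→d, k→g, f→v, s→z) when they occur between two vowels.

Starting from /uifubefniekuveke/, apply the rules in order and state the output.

uivuvefniexuvexe

Rule 1 (intervocalic spirantization): /b/ is a stop between vowels /u/ and /e/, so it spirantizes to the fricative [v]. /k/ is a stop between vowels /e/ and /u/, so it spirantizes to the fricative [x]. /k/ is a stop between vowels /e/ and /e/, so it spirantizes to the fricative [x]. /uifubefniekuveke/ → uifuvefniexuvexe.
Rule 2 (intervocalic voicing): /f/ is a voiceless obstruent between vowels /i/ and /u/, so it voices to [v]. /uifuvefniexuvexe/ → uivuvefniexuvexe.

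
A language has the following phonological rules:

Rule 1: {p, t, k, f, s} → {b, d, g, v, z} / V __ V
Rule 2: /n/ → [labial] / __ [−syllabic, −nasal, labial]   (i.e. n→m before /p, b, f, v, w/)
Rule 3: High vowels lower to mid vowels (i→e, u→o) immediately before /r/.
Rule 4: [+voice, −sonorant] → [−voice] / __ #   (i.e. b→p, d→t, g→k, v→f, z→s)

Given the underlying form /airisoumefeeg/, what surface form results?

aerizoumeveek

Rule 1 (intervocalic voicing): /s/ is a voiceless obstruent between vowels /i/ and /o/, so it voices to [z]. /f/ is a voiceless obstruent between vowels /e/ and /e/, so it voices to [v]. /airisoumefeeg/ → airizoumeveeg.
Rule 2 (nasal place assimilation): no segment meets the environment; /airizoumeveeg/ is unchanged.
Rule 3 (pre-rhotic lowering): /i/ is a high vowel immediately before /r/, so it lowers to [e]. /airizoumeveeg/ → aerizoumeveeg.
Rule 4 (final devoicing): /g/ is a voiced obstruent in word-final position, so it devoices to [k]. /aerizoumeveeg/ → aerizoumeveek.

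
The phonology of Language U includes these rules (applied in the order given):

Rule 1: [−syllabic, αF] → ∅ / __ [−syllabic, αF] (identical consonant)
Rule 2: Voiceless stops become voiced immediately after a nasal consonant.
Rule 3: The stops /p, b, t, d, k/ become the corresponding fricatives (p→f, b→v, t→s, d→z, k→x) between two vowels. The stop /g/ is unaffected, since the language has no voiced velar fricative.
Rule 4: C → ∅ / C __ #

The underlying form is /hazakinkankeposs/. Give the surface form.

hazaxingangefos

Rule 1 (degemination): /ss/ is a geminate; the first /s/ deletes. /hazakinkankeposs/ → hazakinkankepos.
Rule 2 (post-nasal voicing): /k/ is a voiceless stop immediately after the nasal /n/, so it voices to [g]. /k/ is a voiceless stop immediately after the nasal /n/, so it voices to [g]. /hazakinkankepos/ → hazakingangepos.
Rule 3 (intervocalic spirantization): /k/ is a stop between vowels /a/ and /i/, so it spirantizes to the fricative [x]. /p/ is a stop between vowels /e/ and /o/, so it spirantizes to the fricative [f]. /hazakingangepos/ → hazaxingangefos.
Rule 4 (final cluster simplification): no segment meets the environment; /hazaxingangefos/ is unchanged.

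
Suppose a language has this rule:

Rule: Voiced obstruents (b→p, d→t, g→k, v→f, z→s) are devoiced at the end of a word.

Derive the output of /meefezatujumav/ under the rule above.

meefezatujumaf

/v/ is a voiced obstruent in word-final position, so it devoices to [f].
The other instance of /z/ does not occur in the required environment and remains unchanged.
Surface form: [meefezatujumaf].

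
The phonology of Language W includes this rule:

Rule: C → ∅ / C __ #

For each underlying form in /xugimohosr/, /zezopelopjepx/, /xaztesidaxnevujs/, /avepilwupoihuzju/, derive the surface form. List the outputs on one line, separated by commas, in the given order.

xugimohos, zezopelopjep, xaztesidaxnevuj, avepilwupoihuzju

/xugimohosr/: /r/ is the second consonant of a word-final cluster /sr/, so it deletes. → [xugimohos].
/zezopelopjepx/: /x/ is the second consonant of a word-final cluster /px/, so it deletes. → [zezopelopjep].
/xaztesidaxnevujs/: /s/ is the second consonant of a word-final cluster /js/, so it deletes. → [xaztesidaxnevuj].
/avepilwupoihuzju/: the rule's environment is not met; surfaces unchanged as [avepilwupoihuzju].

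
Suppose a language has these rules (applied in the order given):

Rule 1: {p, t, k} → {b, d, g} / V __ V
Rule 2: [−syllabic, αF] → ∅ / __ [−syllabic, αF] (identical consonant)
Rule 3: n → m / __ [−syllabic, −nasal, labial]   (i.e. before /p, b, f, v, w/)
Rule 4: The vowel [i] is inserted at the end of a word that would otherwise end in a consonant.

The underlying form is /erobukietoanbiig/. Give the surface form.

erobugiedoambiigi

Rule 1 (intervocalic voicing): /k/ is a voiceless stop between vowels /u/ and /i/, so it voices to [g]. /t/ is a voiceless stop between vowels /e/ and /o/, so it voices to [d]. /erobukietoanbiig/ → erobugiedoanbiig.
Rule 2 (degemination): no segment meets the environment; /erobugiedoanbiig/ is unchanged.
Rule 3 (nasal place assimilation): /n/ precedes the labial consonant /b/, so it assimilates in place to [m]. /erobugiedoanbiig/ → erobugiedoambiig.
Rule 4 (final i-epenthesis): the form ends in the consonant /g/, so [i] is inserted word-finally. /erobugiedoambiig/ → erobugiedoambiigi.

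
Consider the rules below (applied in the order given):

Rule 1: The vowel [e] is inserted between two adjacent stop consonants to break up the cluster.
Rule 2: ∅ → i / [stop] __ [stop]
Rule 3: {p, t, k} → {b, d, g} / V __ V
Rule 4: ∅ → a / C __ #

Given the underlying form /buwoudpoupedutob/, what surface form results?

Rule 1 (stop-cluster e-epenthesis): /d/ and /p/ form a stop–stop cluster, so [e] is inserted between them. /buwoudpoupedutob/ → buwoudepoupedutob.
Rule 2 (stop-cluster i-epenthesis): no segment meets the environment; /buwoudepoupedutob/ is unchanged.
Rule 3 (intervocalic voicing): /p/ is a voiceless stop between vowels /e/ and /o/, so it voices to [b]. /p/ is a voiceless stop between vowels /u/ and /e/, so it voices to [b]. /t/ is a voiceless stop between vowels /u/ and /o/, so it voices to [d]. /buwoudepoupedutob/ → buwoudeboubedudob.
Rule 4 (final a-epenthesis): the form ends in the consonant /b/, so [a] is inserted word-finally. /buwoudeboubedudob/ → buwoudeboubedudoba.

buwoudeboubedudoba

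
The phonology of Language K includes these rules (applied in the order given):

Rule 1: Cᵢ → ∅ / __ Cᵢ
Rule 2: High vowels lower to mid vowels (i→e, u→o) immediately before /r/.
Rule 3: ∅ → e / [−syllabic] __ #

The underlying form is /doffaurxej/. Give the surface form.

Rule 1 (degemination): /ff/ is a geminate; the first /f/ deletes. /doffaurxej/ → dofaurxej.
Rule 2 (pre-rhotic lowering): /u/ is a high vowel immediately before /r/, so it lowers to [o]. /dofaurxej/ → dofaorxej.
Rule 3 (final e-epenthesis): the form ends in the consonant /j/, so [e] is inserted word-finally. /dofaorxej/ → dofaorxeje.

dofaorxeje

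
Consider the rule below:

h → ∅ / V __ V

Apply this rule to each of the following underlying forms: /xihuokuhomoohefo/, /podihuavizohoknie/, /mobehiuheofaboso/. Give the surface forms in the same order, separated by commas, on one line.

xiuokuomooefo, podiuavizooknie, mobeiueofaboso

/xihuokuhomoohefo/: /h/ occurs between vowels /i/ and /u/, so it deletes. /h/ occurs between vowels /u/ and /o/, so it deletes. /h/ occurs between vowels /o/ and /e/, so it deletes. → [xiuokuomooefo].
/podihuavizohoknie/: /h/ occurs between vowels /i/ and /u/, so it deletes. /h/ occurs between vowels /o/ and /o/, so it deletes. → [podiuavizooknie].
/mobehiuheofaboso/: /h/ occurs between vowels /e/ and /i/, so it deletes. /h/ occurs between vowels /u/ and /e/, so it deletes. → [mobeiueofaboso].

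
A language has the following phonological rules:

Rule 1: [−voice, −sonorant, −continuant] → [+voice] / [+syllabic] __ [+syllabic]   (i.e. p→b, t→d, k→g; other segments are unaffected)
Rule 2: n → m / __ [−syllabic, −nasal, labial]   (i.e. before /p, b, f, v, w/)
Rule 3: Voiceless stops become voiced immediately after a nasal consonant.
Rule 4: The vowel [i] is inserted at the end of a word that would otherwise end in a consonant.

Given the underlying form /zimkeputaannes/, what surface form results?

Rule 1 (intervocalic voicing): /p/ is a voiceless stop between vowels /e/ and /u/, so it voices to [b]. /t/ is a voiceless stop between vowels /u/ and /a/, so it voices to [d]. /zimkeputaannes/ → zimkebudaannes.
Rule 2 (nasal place assimilation): no segment meets the environment; /zimkebudaannes/ is unchanged.
Rule 3 (post-nasal voicing): /k/ is a voiceless stop immediately after the nasal /m/, so it voices to [g]. /zimkebudaannes/ → zimgebudaannes.
Rule 4 (final i-epenthesis): the form ends in the consonant /s/, so [i] is inserted word-finally. /zimgebudaannes/ → zimgebudaannesi.

zimgebudaannesi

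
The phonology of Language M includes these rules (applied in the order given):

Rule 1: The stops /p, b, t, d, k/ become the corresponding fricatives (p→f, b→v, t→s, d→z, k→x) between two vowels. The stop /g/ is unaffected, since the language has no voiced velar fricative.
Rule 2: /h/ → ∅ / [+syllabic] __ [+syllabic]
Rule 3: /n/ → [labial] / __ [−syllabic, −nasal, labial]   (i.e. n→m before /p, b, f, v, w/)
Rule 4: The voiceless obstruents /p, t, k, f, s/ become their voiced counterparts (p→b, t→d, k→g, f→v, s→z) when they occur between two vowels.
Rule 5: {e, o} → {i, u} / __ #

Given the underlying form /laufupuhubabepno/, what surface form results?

lauvuvuuvavepnu

Rule 1 (intervocalic spirantization): /p/ is a stop between vowels /u/ and /u/, so it spirantizes to the fricative [f]. /b/ is a stop between vowels /u/ and /a/, so it spirantizes to the fricative [v]. /b/ is a stop between vowels /a/ and /e/, so it spirantizes to the fricative [v]. /laufupuhubabepno/ → laufufuhuvavepno.
Rule 2 (intervocalic h-deletion): /h/ occurs between vowels /u/ and /u/, so it deletes. /laufufuhuvavepno/ → laufufuuvavepno.
Rule 3 (nasal place assimilation): no segment meets the environment; /laufufuuvavepno/ is unchanged.
Rule 4 (intervocalic voicing): /f/ is a voiceless obstruent between vowels /u/ and /u/, so it voices to [v]. /f/ is a voiceless obstruent between vowels /u/ and /u/, so it voices to [v]. /laufufuuvavepno/ → lauvuvuuvavepno.
Rule 5 (final vowel raising): /o/ is a mid vowel in word-final position, so it raises to [u]. /lauvuvuuvavepno/ → lauvuvuuvavepnu.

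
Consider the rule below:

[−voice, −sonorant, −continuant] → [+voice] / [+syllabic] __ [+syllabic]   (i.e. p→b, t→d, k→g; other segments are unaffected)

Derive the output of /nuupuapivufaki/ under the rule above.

/p/ is a voiceless stop between vowels /u/ and /u/, so it voices to [b].
/p/ is a voiceless stop between vowels /a/ and /i/, so it voices to [b].
/k/ is a voiceless stop between vowels /a/ and /i/, so it voices to [g].
Surface form: [nuubuabivufagi].

nuubuabivufagi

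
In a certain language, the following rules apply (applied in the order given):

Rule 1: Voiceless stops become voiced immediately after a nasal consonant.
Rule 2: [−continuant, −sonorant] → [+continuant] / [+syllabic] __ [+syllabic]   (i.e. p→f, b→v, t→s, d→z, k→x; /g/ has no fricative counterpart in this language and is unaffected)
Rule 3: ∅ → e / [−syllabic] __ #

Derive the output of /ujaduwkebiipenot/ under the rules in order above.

ujazuwkeviifenote

Rule 1 (post-nasal voicing): no segment meets the environment; /ujaduwkebiipenot/ is unchanged.
Rule 2 (intervocalic spirantization): /d/ is a stop between vowels /a/ and /u/, so it spirantizes to the fricative [z]. /b/ is a stop between vowels /e/ and /i/, so it spirantizes to the fricative [v]. /p/ is a stop between vowels /i/ and /e/, so it spirantizes to the fricative [f]. /ujaduwkebiipenot/ → ujazuwkeviifenot.
Rule 3 (final e-epenthesis): the form ends in the consonant /t/, so [e] is inserted word-finally. /ujazuwkeviifenot/ → ujazuwkeviifenote.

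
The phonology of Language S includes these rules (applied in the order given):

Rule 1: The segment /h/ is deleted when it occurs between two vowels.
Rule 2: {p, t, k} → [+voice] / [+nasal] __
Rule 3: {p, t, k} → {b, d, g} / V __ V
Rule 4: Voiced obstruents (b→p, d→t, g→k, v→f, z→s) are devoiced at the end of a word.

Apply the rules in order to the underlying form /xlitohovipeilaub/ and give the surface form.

Rule 1 (intervocalic h-deletion): /h/ occurs between vowels /o/ and /o/, so it deletes. /xlitohovipeilaub/ → xlitoovipeilaub.
Rule 2 (post-nasal voicing): no segment meets the environment; /xlitoovipeilaub/ is unchanged.
Rule 3 (intervocalic voicing): /t/ is a voiceless stop between vowels /i/ and /o/, so it voices to [d]. /p/ is a voiceless stop between vowels /i/ and /e/, so it voices to [b]. /xlitoovipeilaub/ → xlidoovibeilaub.
Rule 4 (final devoicing): /b/ is a voiced obstruent in word-final position, so it devoices to [p]. /xlidoovibeilaub/ → xlidoovibeilaup.

xlidoovibeilaup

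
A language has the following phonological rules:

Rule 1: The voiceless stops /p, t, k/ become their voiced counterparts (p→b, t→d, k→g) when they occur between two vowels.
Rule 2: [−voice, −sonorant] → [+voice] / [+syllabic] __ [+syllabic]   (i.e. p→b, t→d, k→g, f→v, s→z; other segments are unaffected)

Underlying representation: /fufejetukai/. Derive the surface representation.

fuvejedugai

Rule 1 (intervocalic voicing): /t/ is a voiceless stop between vowels /e/ and /u/, so it voices to [d]. /k/ is a voiceless stop between vowels /u/ and /a/, so it voices to [g]. /fufejetukai/ → fufejedugai.
Rule 2 (intervocalic voicing): /f/ is a voiceless obstruent between vowels /u/ and /e/, so it voices to [v]. /fufejedugai/ → fuvejedugai.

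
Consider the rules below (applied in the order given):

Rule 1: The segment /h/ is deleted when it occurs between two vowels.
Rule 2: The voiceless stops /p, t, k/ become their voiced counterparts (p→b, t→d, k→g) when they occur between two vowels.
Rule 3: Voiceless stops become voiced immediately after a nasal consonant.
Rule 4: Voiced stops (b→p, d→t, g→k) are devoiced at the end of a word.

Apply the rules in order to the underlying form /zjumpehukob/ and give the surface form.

zjumbeugop

Rule 1 (intervocalic h-deletion): /h/ occurs between vowels /e/ and /u/, so it deletes. /zjumpehukob/ → zjumpeukob.
Rule 2 (intervocalic voicing): /k/ is a voiceless stop between vowels /u/ and /o/, so it voices to [g]. /zjumpeukob/ → zjumpeugob.
Rule 3 (post-nasal voicing): /p/ is a voiceless stop immediately after the nasal /m/, so it voices to [b]. /zjumpeugob/ → zjumbeugob.
Rule 4 (final devoicing): /b/ is a voiced stop in word-final position, so it devoices to [p]. /zjumbeugob/ → zjumbeugop.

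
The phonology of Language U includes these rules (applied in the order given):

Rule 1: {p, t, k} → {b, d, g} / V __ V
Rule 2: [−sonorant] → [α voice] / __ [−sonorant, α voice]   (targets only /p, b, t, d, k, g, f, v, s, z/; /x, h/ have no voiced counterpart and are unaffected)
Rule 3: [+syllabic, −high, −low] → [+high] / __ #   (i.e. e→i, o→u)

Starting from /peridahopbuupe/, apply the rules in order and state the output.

Rule 1 (intervocalic voicing): /p/ is a voiceless stop between vowels /u/ and /e/, so it voices to [b]. /peridahopbuupe/ → peridahopbuube.
Rule 2 (regressive voicing assimilation): /p/ precedes the voiced obstruent /b/, so it voices to [b] by assimilation. /peridahopbuube/ → peridahobbuube.
Rule 3 (final vowel raising): /e/ is a mid vowel in word-final position, so it raises to [i]. /peridahobbuube/ → peridahobbuubi.

peridahobbuubi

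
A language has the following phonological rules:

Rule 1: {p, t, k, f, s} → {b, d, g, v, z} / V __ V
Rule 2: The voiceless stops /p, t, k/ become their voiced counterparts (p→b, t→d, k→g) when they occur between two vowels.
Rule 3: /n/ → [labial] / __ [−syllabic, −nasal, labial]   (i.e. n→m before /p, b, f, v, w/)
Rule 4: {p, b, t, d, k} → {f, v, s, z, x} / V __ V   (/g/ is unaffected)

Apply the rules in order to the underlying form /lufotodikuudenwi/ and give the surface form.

Rule 1 (intervocalic voicing): /f/ is a voiceless obstruent between vowels /u/ and /o/, so it voices to [v]. /t/ is a voiceless obstruent between vowels /o/ and /o/, so it voices to [d]. /k/ is a voiceless obstruent between vowels /i/ and /u/, so it voices to [g]. /lufotodikuudenwi/ → luvododiguudenwi.
Rule 2 (intervocalic voicing): no segment meets the environment; /luvododiguudenwi/ is unchanged.
Rule 3 (nasal place assimilation): /n/ precedes the labial consonant /w/, so it assimilates in place to [m]. /luvododiguudenwi/ → luvododiguudemwi.
Rule 4 (intervocalic spirantization): /d/ is a stop between vowels /o/ and /o/, so it spirantizes to the fricative [z]. /d/ is a stop between vowels /o/ and /i/, so it spirantizes to the fricative [z]. /d/ is a stop between vowels /u/ and /e/, so it spirantizes to the fricative [z]. /luvododiguudemwi/ → luvozoziguuzemwi.

luvozoziguuzemwi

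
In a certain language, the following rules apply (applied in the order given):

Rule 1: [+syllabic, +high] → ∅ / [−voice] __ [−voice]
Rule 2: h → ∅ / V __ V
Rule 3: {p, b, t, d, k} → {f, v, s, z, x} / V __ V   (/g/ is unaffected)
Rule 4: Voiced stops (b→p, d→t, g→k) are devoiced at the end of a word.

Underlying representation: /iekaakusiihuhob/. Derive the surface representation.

Rule 1 (high vowel syncope): /u/ is a high vowel flanked by voiceless consonants /k/ and /s/, so it deletes. /u/ is a high vowel flanked by voiceless consonants /h/ and /h/, so it deletes. /iekaakusiihuhob/ → iekaaksiihhob.
Rule 2 (intervocalic h-deletion): no segment meets the environment; /iekaaksiihhob/ is unchanged.
Rule 3 (intervocalic spirantization): /k/ is a stop between vowels /e/ and /a/, so it spirantizes to the fricative [x]. /iekaaksiihhob/ → iexaaksiihhob.
Rule 4 (final devoicing): /b/ is a voiced stop in word-final position, so it devoices to [p]. /iexaaksiihhob/ → iexaaksiihhop.

iexaaksiihhop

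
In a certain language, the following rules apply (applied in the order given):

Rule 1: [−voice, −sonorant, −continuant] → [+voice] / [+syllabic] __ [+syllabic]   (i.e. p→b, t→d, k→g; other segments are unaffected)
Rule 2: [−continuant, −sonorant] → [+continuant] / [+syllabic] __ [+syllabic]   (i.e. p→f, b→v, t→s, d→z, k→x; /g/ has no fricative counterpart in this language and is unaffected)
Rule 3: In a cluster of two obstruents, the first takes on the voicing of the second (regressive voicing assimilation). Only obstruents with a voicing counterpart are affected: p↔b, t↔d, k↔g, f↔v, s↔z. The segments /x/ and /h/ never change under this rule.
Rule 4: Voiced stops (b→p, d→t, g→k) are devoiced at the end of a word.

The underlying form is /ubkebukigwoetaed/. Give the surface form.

Rule 1 (intervocalic voicing): /k/ is a voiceless stop between vowels /u/ and /i/, so it voices to [g]. /t/ is a voiceless stop between vowels /e/ and /a/, so it voices to [d]. /ubkebukigwoetaed/ → ubkebugigwoedaed.
Rule 2 (intervocalic spirantization): /b/ is a stop between vowels /e/ and /u/, so it spirantizes to the fricative [v]. /d/ is a stop between vowels /e/ and /a/, so it spirantizes to the fricative [z]. /ubkebugigwoedaed/ → ubkevugigwoezaed.
Rule 3 (regressive voicing assimilation): /b/ precedes the voiceless obstruent /k/, so it devoices to [p] by assimilation. /ubkevugigwoezaed/ → upkevugigwoezaed.
Rule 4 (final devoicing): /d/ is a voiced stop in word-final position, so it devoices to [t]. /upkevugigwoezaed/ → upkevugigwoezaet.

upkevugigwoezaet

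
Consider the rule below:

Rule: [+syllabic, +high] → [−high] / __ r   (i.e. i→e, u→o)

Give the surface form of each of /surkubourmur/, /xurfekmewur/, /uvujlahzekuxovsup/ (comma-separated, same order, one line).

/surkubourmur/: /u/ is a high vowel immediately before /r/, so it lowers to [o]. /u/ is a high vowel immediately before /r/, so it lowers to [o]. /u/ is a high vowel immediately before /r/, so it lowers to [o]. → [sorkuboormor].
/xurfekmewur/: /u/ is a high vowel immediately before /r/, so it lowers to [o]. /u/ is a high vowel immediately before /r/, so it lowers to [o]. → [xorfekmewor].
/uvujlahzekuxovsup/: the rule's environment is not met; surfaces unchanged as [uvujlahzekuxovsup].

sorkuboormor, xorfekmewor, uvujlahzekuxovsup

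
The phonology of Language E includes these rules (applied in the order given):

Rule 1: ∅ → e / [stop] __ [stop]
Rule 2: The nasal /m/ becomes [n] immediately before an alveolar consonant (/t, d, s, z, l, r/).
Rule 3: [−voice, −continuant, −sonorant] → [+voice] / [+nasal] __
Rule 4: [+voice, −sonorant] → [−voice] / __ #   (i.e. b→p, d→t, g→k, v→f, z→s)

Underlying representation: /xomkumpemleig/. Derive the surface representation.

xomgumbenleik

Rule 1 (stop-cluster e-epenthesis): no segment meets the environment; /xomkumpemleig/ is unchanged.
Rule 2 (nasal place assimilation): /m/ precedes the alveolar consonant /l/, so it assimilates in place to [n]. /xomkumpemleig/ → xomkumpenleig.
Rule 3 (post-nasal voicing): /k/ is a voiceless stop immediately after the nasal /m/, so it voices to [g]. /p/ is a voiceless stop immediately after the nasal /m/, so it voices to [b]. /xomkumpenleig/ → xomgumbenleig.
Rule 4 (final devoicing): /g/ is a voiced obstruent in word-final position, so it devoices to [k]. /xomgumbenleig/ → xomgumbenleik.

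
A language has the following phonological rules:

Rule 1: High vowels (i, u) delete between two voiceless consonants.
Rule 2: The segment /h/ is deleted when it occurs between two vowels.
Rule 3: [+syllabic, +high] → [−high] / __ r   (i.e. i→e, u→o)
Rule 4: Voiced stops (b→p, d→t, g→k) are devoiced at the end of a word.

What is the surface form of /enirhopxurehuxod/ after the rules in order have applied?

Rule 1 (high vowel syncope): /u/ is a high vowel flanked by voiceless consonants /h/ and /x/, so it deletes. /enirhopxurehuxod/ → enirhopxurehxod.
Rule 2 (intervocalic h-deletion): no segment meets the environment; /enirhopxurehxod/ is unchanged.
Rule 3 (pre-rhotic lowering): /i/ is a high vowel immediately before /r/, so it lowers to [e]. /u/ is a high vowel immediately before /r/, so it lowers to [o]. /enirhopxurehxod/ → enerhopxorehxod.
Rule 4 (final devoicing): /d/ is a voiced stop in word-final position, so it devoices to [t]. /enerhopxorehxod/ → enerhopxorehxot.

enerhopxorehxot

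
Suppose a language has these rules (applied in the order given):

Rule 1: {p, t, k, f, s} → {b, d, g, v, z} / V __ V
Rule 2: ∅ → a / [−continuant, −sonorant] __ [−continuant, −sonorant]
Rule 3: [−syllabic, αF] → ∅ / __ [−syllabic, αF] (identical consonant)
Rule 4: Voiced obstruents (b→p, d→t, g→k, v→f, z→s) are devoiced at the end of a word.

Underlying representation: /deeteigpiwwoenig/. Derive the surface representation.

deedeigapiwoenik

Rule 1 (intervocalic voicing): /t/ is a voiceless obstruent between vowels /e/ and /e/, so it voices to [d]. /deeteigpiwwoenig/ → deedeigpiwwoenig.
Rule 2 (stop-cluster a-epenthesis): /g/ and /p/ form a stop–stop cluster, so [a] is inserted between them. /deedeigpiwwoenig/ → deedeigapiwwoenig.
Rule 3 (degemination): /ww/ is a geminate; the first /w/ deletes. /deedeigapiwwoenig/ → deedeigapiwoenig.
Rule 4 (final devoicing): /g/ is a voiced obstruent in word-final position, so it devoices to [k]. /deedeigapiwoenig/ → deedeigapiwoenik.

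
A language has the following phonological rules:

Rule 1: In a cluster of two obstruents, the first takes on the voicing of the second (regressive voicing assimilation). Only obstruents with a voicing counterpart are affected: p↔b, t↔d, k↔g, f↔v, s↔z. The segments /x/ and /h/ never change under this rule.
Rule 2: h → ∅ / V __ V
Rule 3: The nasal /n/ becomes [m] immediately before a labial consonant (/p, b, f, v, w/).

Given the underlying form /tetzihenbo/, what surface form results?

Rule 1 (regressive voicing assimilation): /t/ precedes the voiced obstruent /z/, so it voices to [d] by assimilation. /tetzihenbo/ → tedzihenbo.
Rule 2 (intervocalic h-deletion): /h/ occurs between vowels /i/ and /e/, so it deletes. /tedzihenbo/ → tedzienbo.
Rule 3 (nasal place assimilation): /n/ precedes the labial consonant /b/, so it assimilates in place to [m]. /tedzienbo/ → tedziembo.

tedziembo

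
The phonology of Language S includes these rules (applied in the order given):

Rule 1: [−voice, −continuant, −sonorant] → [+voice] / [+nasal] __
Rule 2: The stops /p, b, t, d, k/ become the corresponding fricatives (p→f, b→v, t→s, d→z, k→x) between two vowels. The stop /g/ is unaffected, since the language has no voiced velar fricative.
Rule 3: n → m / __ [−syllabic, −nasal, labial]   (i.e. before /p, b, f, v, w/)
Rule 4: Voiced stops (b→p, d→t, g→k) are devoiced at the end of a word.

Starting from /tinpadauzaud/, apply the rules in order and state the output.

timbazauzaut

Rule 1 (post-nasal voicing): /p/ is a voiceless stop immediately after the nasal /n/, so it voices to [b]. /tinpadauzaud/ → tinbadauzaud.
Rule 2 (intervocalic spirantization): /d/ is a stop between vowels /a/ and /a/, so it spirantizes to the fricative [z]. /tinbadauzaud/ → tinbazauzaud.
Rule 3 (nasal place assimilation): /n/ precedes the labial consonant /b/, so it assimilates in place to [m]. /tinbazauzaud/ → timbazauzaud.
Rule 4 (final devoicing): /d/ is a voiced stop in word-final position, so it devoices to [t]. /timbazauzaud/ → timbazauzaut.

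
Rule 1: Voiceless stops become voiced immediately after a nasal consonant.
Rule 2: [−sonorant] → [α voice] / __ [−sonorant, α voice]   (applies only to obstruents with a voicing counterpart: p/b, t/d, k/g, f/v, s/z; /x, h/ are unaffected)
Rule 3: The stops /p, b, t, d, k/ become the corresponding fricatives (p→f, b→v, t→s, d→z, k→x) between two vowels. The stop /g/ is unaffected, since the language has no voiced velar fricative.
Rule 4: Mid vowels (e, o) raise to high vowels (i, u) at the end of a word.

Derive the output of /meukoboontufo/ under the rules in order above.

Rule 1 (post-nasal voicing): /t/ is a voiceless stop immediately after the nasal /n/, so it voices to [d]. /meukoboontufo/ → meukoboondufo.
Rule 2 (regressive voicing assimilation): no segment meets the environment; /meukoboondufo/ is unchanged.
Rule 3 (intervocalic spirantization): /k/ is a stop between vowels /u/ and /o/, so it spirantizes to the fricative [x]. /b/ is a stop between vowels /o/ and /o/, so it spirantizes to the fricative [v]. /meukoboondufo/ → meuxovoondufo.
Rule 4 (final vowel raising): /o/ is a mid vowel in word-final position, so it raises to [u]. /meuxovoondufo/ → meuxovoondufu.

meuxovoondufu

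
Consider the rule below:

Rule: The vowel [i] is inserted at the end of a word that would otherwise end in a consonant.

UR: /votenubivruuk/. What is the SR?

votenubivruuki

the form ends in the consonant /k/, so [i] is inserted word-finally.
Surface form: [votenubivruuki].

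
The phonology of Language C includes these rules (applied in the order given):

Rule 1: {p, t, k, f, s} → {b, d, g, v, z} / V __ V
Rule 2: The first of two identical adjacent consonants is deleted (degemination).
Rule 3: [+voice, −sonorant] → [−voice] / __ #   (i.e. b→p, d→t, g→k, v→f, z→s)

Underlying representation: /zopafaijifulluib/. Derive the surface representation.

Rule 1 (intervocalic voicing): /p/ is a voiceless obstruent between vowels /o/ and /a/, so it voices to [b]. /f/ is a voiceless obstruent between vowels /a/ and /a/, so it voices to [v]. /f/ is a voiceless obstruent between vowels /i/ and /u/, so it voices to [v]. /zopafaijifulluib/ → zobavaijivulluib.
Rule 2 (degemination): /ll/ is a geminate; the first /l/ deletes. /zobavaijivulluib/ → zobavaijivuluib.
Rule 3 (final devoicing): /b/ is a voiced obstruent in word-final position, so it devoices to [p]. /zobavaijivuluib/ → zobavaijivuluip.

zobavaijivuluip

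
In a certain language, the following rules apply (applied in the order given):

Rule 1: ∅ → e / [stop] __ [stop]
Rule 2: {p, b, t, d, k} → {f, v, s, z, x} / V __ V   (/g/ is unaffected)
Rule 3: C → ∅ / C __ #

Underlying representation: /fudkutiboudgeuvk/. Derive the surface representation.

Rule 1 (stop-cluster e-epenthesis): /d/ and /k/ form a stop–stop cluster, so [e] is inserted between them. /d/ and /g/ form a stop–stop cluster, so [e] is inserted between them. /fudkutiboudgeuvk/ → fudekutiboudegeuvk.
Rule 2 (intervocalic spirantization): /d/ is a stop between vowels /u/ and /e/, so it spirantizes to the fricative [z]. /k/ is a stop between vowels /e/ and /u/, so it spirantizes to the fricative [x]. /t/ is a stop between vowels /u/ and /i/, so it spirantizes to the fricative [s]. /b/ is a stop between vowels /i/ and /o/, so it spirantizes to the fricative [v]. /d/ is a stop between vowels /u/ and /e/, so it spirantizes to the fricative [z]. /fudekutiboudegeuvk/ → fuzexusivouzegeuvk.
Rule 3 (final cluster simplification): /k/ is the second consonant of a word-final cluster /vk/, so it deletes. /fuzexusivouzegeuvk/ → fuzexusivouzegeuv.

fuzexusivouzegeuv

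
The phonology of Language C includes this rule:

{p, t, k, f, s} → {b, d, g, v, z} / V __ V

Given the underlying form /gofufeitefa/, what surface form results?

/f/ is a voiceless obstruent between vowels /o/ and /u/, so it voices to [v].
/f/ is a voiceless obstruent between vowels /u/ and /e/, so it voices to [v].
/t/ is a voiceless obstruent between vowels /i/ and /e/, so it voices to [d].
/f/ is a voiceless obstruent between vowels /e/ and /a/, so it voices to [v].
Surface form: [govuveideva].

govuveideva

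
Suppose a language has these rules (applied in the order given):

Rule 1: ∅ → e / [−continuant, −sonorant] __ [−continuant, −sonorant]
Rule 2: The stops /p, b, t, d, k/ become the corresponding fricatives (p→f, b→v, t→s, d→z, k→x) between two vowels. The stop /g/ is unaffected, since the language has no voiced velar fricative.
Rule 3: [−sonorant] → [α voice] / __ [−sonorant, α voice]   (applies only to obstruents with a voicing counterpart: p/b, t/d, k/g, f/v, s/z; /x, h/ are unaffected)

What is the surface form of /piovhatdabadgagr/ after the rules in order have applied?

Rule 1 (stop-cluster e-epenthesis): /t/ and /d/ form a stop–stop cluster, so [e] is inserted between them. /d/ and /g/ form a stop–stop cluster, so [e] is inserted between them. /piovhatdabadgagr/ → piovhatedabadegagr.
Rule 2 (intervocalic spirantization): /t/ is a stop between vowels /a/ and /e/, so it spirantizes to the fricative [s]. /d/ is a stop between vowels /e/ and /a/, so it spirantizes to the fricative [z]. /b/ is a stop between vowels /a/ and /a/, so it spirantizes to the fricative [v]. /d/ is a stop between vowels /a/ and /e/, so it spirantizes to the fricative [z]. /piovhatedabadegagr/ → piovhasezavazegagr.
Rule 3 (regressive voicing assimilation): /v/ precedes the voiceless obstruent /h/, so it devoices to [f] by assimilation. /piovhasezavazegagr/ → piofhasezavazegagr.

piofhasezavazegagr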